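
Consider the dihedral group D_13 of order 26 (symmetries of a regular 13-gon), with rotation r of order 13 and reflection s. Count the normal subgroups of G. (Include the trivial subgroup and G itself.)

3

G has 16 subgroups. Checking conjugation-invariance by order — order 1: 1/1 normal; order 2: 0/13 normal; order 13: 1/1 normal; order 26: 1/1 normal.
Total normal subgroups: 3.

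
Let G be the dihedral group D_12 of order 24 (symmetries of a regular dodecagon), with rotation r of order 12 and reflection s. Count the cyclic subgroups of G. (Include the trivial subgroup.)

18

A cyclic subgroup of order d is generated by each of its φ(d) elements of order d, so the cyclic subgroups of order d number (#elements of order d)/φ(d).
Cyclic subgroups by order — order 1: 1; order 2: 13; order 3: 1; order 4: 1; order 6: 1; order 12: 1.
Total: 18.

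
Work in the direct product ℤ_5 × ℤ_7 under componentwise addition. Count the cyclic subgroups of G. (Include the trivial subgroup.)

4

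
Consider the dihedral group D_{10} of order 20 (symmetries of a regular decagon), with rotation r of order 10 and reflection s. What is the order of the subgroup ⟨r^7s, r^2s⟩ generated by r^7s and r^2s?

4

|⟨r^7s⟩| = 2 and |⟨r^2s⟩| = 2, so |H| is a multiple of lcm(2, 2) = 2 and divides |G| = 20.
Closing under the operation: H = {e, r^5, r^2s, r^7s}, so |H| = 4.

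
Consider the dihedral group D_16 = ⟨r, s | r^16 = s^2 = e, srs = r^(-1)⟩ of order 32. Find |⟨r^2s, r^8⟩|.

|⟨r^2s⟩| = 2 and |⟨r^8⟩| = 2, so |H| is a multiple of lcm(2, 2) = 2 and divides |G| = 32.
Closing under the operation: H = {e, r^8, r^2s, r^10s}, so |H| = 4.

4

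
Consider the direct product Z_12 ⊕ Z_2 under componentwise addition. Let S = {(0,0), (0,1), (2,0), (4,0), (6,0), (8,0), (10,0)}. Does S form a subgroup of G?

No

|S| = 7 does not divide |G| = 24, so by Lagrange S is not a subgroup.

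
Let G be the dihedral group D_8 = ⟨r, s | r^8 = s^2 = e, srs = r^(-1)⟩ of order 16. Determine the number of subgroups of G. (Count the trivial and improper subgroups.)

19

|G| = 16, so by Lagrange every subgroup order divides 16. Divisors: 1, 2, 4, 8, 16.
Subgroups by order — order 1: 1; order 2: 9; order 4: 5; order 8: 3; order 16: 1.
Total: 1 + 9 + 5 + 3 + 1 = 19.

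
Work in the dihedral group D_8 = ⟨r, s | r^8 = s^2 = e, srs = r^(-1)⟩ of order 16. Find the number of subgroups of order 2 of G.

9

|G| = 16 and 2 | 16, so subgroups of order 2 are possible by Lagrange.
The subgroups of order 2 are: {e, r^2s}; {e, r^3s}; {e, r^4}; {e, r^4s}; … (9 in all).
So G has 9 subgroups of order 2.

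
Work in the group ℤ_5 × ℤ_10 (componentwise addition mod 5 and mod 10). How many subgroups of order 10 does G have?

6

|G| = 50 and 10 | 50, so subgroups of order 10 are possible by Lagrange.
The subgroups of order 10 are: {(0,0), (0,1), (0,2), (0,3), (0,4), (0,5), (0,6), (0,7), (0,8), (0,9)}; {(0,0), (0,5), (1,0), (1,5), (2,0), (2,5), (3,0), (3,5), (4,0), (4,5)}; {(0,0), (0,5), (1,1), (1,6), (2,2), (2,7), (3,3), (3,8), (4,4), (4,9)}; {(0,0), (0,5), (1,2), (1,7), (2,4), (2,9), (3,1), (3,6), (4,3), (4,8)}; … (6 in all).
So G has 6 subgroups of order 10.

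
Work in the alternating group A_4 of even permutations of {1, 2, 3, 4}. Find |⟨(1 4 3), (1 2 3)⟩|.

12

|⟨(1 4 3)⟩| = 3 and |⟨(1 2 3)⟩| = 3, so |H| is a multiple of lcm(3, 3) = 3 and divides |G| = 12.
Closing {(1 4 3), (1 2 3)} under the group operation gives all of G, so |H| = 12.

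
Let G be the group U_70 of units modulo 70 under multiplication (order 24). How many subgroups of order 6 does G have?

|G| = 24 and 6 | 24, so subgroups of order 6 are possible by Lagrange.
The subgroups of order 6 are: {1, 11, 19, 51, 59, 69}; {1, 9, 11, 29, 39, 51}; {1, 11, 31, 41, 51, 61}.
So G has 3 subgroups of order 6.

3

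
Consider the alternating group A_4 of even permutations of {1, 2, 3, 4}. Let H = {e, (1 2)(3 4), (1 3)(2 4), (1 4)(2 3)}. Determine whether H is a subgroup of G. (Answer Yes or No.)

|H| = 4 divides |G| = 12, consistent with Lagrange.
H contains the identity, every element's inverse is in H, and H is closed under ∘: it is a subgroup.

Yes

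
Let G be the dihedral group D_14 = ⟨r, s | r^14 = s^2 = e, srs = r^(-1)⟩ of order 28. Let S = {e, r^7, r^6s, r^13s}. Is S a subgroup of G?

Yes

|S| = 4 divides |G| = 28, consistent with Lagrange.
S contains the identity, every element's inverse is in S, and S is closed under ·: it is a subgroup.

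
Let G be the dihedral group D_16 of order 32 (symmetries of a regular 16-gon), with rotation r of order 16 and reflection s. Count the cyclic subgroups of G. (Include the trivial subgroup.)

21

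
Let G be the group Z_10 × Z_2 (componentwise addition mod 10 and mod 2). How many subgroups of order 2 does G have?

|G| = 20 and 2 | 20, so subgroups of order 2 are possible by Lagrange.
The subgroups of order 2 are: {(0,0), (0,1)}; {(0,0), (5,0)}; {(0,0), (5,1)}.
So G has 3 subgroups of order 2.

3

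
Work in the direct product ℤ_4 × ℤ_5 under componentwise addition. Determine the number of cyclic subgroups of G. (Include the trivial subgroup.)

6

A cyclic subgroup of order d is generated by each of its φ(d) elements of order d, so the cyclic subgroups of order d number (#elements of order d)/φ(d).
Cyclic subgroups by order — order 1: 1; order 2: 1; order 4: 1; order 5: 1; order 10: 1; order 20: 1.
Total: 6.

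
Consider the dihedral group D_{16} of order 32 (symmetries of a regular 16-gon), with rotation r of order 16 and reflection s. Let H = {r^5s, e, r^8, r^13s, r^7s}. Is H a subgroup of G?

|H| = 5 does not divide |G| = 32, so by Lagrange H is not a subgroup.

No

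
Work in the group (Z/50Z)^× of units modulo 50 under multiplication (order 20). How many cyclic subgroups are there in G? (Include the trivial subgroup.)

6

A cyclic subgroup of order d is generated by each of its φ(d) elements of order d, so the cyclic subgroups of order d number (#elements of order d)/φ(d).
Cyclic subgroups by order — order 1: 1; order 2: 1; order 4: 1; order 5: 1; order 10: 1; order 20: 1.
Total: 6.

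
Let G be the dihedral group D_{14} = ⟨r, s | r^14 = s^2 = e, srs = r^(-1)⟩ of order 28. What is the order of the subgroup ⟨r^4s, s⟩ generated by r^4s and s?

|⟨r^4s⟩| = 2 and |⟨s⟩| = 2, so |H| is a multiple of lcm(2, 2) = 2 and divides |G| = 28.
Closing under the operation: H = {e, r^2, r^4, r^6, r^8, r^10, r^12, s, r^2s, r^4s, r^6s, r^8s, r^10s, r^12s}, so |H| = 14.

14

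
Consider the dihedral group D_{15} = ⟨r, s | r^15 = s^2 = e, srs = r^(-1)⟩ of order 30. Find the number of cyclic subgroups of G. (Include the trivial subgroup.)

19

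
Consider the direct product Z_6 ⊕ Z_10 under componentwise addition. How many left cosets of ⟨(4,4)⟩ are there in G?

4

|⟨(4,4)⟩| = 15 and |G| = 60.
By Lagrange, [G : H] = |G|/|H| = 60/15 = 4.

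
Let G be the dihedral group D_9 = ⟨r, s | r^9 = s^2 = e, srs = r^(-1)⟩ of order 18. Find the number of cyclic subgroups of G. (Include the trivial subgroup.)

A cyclic subgroup of order d is generated by each of its φ(d) elements of order d, so the cyclic subgroups of order d number (#elements of order d)/φ(d).
Cyclic subgroups by order — order 1: 1; order 2: 9; order 3: 1; order 9: 1.
Total: 12.

12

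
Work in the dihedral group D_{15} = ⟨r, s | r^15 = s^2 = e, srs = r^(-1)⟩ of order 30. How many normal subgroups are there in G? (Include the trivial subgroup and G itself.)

G has 28 subgroups. Checking conjugation-invariance by order — order 1: 1/1 normal; order 2: 0/15 normal; order 3: 1/1 normal; order 5: 1/1 normal; order 6: 0/5 normal; order 10: 0/3 normal; order 15: 1/1 normal; order 30: 1/1 normal.
Total normal subgroups: 5.

5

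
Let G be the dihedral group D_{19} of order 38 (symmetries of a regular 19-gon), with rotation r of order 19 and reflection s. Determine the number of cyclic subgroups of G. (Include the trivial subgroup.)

21

Each element a generates a cyclic subgroup ⟨a⟩; distinct elements may generate the same one (a cyclic group of order d has φ(d) generators).
Cyclic subgroups by order — order 1: 1; order 2: 19; order 19: 1.
Total: 21.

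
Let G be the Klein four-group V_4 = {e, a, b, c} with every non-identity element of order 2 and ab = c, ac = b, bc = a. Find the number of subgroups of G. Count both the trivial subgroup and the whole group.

5

|G| = 4, so by Lagrange every subgroup order divides 4. Divisors: 1, 2, 4.
Subgroups by order — order 1: 1; order 2: 3; order 4: 1.
Total: 1 + 3 + 1 = 5.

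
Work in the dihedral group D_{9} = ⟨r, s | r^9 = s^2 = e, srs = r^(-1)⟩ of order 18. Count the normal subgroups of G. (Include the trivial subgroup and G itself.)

4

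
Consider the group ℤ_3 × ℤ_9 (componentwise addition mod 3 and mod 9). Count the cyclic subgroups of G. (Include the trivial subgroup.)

8

A cyclic subgroup of order d is generated by each of its φ(d) elements of order d, so the cyclic subgroups of order d number (#elements of order d)/φ(d).
Cyclic subgroups by order — order 1: 1; order 3: 4; order 9: 3.
Total: 8.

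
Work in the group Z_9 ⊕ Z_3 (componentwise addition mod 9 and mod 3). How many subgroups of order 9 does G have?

|G| = 27 and 9 | 27, so subgroups of order 9 are possible by Lagrange.
The subgroups of order 9 are: {(0,0), (0,1), (0,2), (3,0), (3,1), (3,2), (6,0), (6,1), (6,2)}; {(0,0), (1,0), (2,0), (3,0), (4,0), (5,0), (6,0), (7,0), (8,0)}; {(0,0), (1,1), (2,2), (3,0), (4,1), (5,2), (6,0), (7,1), (8,2)}; {(0,0), (1,2), (2,1), (3,0), (4,2), (5,1), (6,0), (7,2), (8,1)}.
So G has 4 subgroups of order 9.

4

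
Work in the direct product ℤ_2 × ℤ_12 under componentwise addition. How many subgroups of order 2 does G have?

|G| = 24 and 2 | 24, so subgroups of order 2 are possible by Lagrange.
The subgroups of order 2 are: {(0,0), (0,6)}; {(0,0), (1,0)}; {(0,0), (1,6)}.
So G has 3 subgroups of order 2.

3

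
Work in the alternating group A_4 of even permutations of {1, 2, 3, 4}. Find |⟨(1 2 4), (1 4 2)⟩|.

|⟨(1 2 4)⟩| = 3 and |⟨(1 4 2)⟩| = 3, so |H| is a multiple of lcm(3, 3) = 3 and divides |G| = 12.
Closing under the operation: H = {e, (1 2 4), (1 4 2)}, so |H| = 3.

3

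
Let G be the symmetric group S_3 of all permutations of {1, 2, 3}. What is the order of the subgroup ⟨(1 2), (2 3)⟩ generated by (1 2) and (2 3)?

|⟨(1 2)⟩| = 2 and |⟨(2 3)⟩| = 2, so |H| is a multiple of lcm(2, 2) = 2 and divides |G| = 6.
Closing {(1 2), (2 3)} under the group operation gives all of G, so |H| = 6.

6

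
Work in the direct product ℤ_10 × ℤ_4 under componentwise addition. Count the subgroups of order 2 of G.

|G| = 40 and 2 | 40, so subgroups of order 2 are possible by Lagrange.
The subgroups of order 2 are: {(0,0), (0,2)}; {(0,0), (5,0)}; {(0,0), (5,2)}.
So G has 3 subgroups of order 2.

3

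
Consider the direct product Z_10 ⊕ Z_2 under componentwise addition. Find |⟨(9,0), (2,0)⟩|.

|⟨(9,0)⟩| = 10 and |⟨(2,0)⟩| = 5, so |H| is a multiple of lcm(10, 5) = 10 and divides |G| = 20.
Closing under the operation: H = {(0,0), (1,0), (2,0), (3,0), (4,0), (5,0), (6,0), (7,0), (8,0), (9,0)}, so |H| = 10.

10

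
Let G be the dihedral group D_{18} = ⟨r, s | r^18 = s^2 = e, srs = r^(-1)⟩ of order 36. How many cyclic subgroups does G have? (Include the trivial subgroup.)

24

Group the elements of G by the cyclic subgroup they generate; each cyclic subgroup of order d accounts for φ(d) elements.
Cyclic subgroups by order — order 1: 1; order 2: 19; order 3: 1; order 6: 1; order 9: 1; order 18: 1.
Total: 24.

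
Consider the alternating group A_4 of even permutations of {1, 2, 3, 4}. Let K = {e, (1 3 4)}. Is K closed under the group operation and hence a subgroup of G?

No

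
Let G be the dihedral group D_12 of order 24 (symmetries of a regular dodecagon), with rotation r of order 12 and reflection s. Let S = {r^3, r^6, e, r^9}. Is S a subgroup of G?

Yes

|S| = 4 divides |G| = 24, consistent with Lagrange.
S contains the identity, every element's inverse is in S, and S is closed under ·: it is a subgroup.
In fact S = ⟨r^9⟩.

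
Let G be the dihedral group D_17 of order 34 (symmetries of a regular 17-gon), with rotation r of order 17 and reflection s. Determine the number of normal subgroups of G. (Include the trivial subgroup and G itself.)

3

G has 20 subgroups. Checking conjugation-invariance by order — order 1: 1/1 normal; order 2: 0/17 normal; order 17: 1/1 normal; order 34: 1/1 normal.
Total normal subgroups: 3.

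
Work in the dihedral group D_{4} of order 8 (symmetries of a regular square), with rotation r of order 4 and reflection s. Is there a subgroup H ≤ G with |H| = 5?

No

5 does not divide |G| = 8, so by Lagrange no subgroup of order 5 exists.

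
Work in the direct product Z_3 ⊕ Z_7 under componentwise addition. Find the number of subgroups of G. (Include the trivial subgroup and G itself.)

4

|G| = 21, so by Lagrange every subgroup order divides 21. Divisors: 1, 3, 7, 21.
Subgroups by order — order 1: 1; order 3: 1; order 7: 1; order 21: 1.
Total: 1 + 1 + 1 + 1 = 4.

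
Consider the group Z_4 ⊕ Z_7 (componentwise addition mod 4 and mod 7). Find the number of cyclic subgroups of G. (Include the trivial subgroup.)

A cyclic subgroup of order d is generated by each of its φ(d) elements of order d, so the cyclic subgroups of order d number (#elements of order d)/φ(d).
Cyclic subgroups by order — order 1: 1; order 2: 1; order 4: 1; order 7: 1; order 14: 1; order 28: 1.
Total: 6.

6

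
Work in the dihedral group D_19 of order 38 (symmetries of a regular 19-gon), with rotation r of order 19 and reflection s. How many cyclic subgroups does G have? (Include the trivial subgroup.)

21

A cyclic subgroup of order d is generated by each of its φ(d) elements of order d, so the cyclic subgroups of order d number (#elements of order d)/φ(d).
Cyclic subgroups by order — order 1: 1; order 2: 19; order 19: 1.
Total: 21.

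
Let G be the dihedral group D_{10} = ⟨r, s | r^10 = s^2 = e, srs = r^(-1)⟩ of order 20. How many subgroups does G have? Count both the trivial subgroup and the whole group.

|G| = 20, so by Lagrange every subgroup order divides 20. Divisors: 1, 2, 4, 5, 10, 20.
Subgroups by order — order 1: 1; order 2: 11; order 4: 5; order 5: 1; order 10: 3; order 20: 1.
Total: 1 + 11 + 5 + 1 + 3 + 1 = 22.

22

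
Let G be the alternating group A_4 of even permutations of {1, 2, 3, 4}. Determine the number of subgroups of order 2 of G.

3

|G| = 12 and 2 | 12, so subgroups of order 2 are possible by Lagrange.
The subgroups of order 2 are: {e, (1 2)(3 4)}; {e, (1 3)(2 4)}; {e, (1 4)(2 3)}.
So G has 3 subgroups of order 2.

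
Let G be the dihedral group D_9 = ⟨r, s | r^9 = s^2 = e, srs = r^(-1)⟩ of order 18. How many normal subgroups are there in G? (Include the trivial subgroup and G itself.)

G has 16 subgroups. Checking conjugation-invariance by order — order 1: 1/1 normal; order 2: 0/9 normal; order 3: 1/1 normal; order 6: 0/3 normal; order 9: 1/1 normal; order 18: 1/1 normal.
Total normal subgroups: 4.

4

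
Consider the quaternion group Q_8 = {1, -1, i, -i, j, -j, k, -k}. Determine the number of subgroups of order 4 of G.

|G| = 8 and 4 | 8, so subgroups of order 4 are possible by Lagrange.
The subgroups of order 4 are: {1, -1, i, -i}; {1, -1, j, -j}; {1, -1, k, -k}.
So G has 3 subgroups of order 4.

3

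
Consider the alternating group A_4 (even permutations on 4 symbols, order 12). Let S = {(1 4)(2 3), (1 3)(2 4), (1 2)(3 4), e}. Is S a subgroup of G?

Yes

|S| = 4 divides |G| = 12, consistent with Lagrange.
S contains the identity, every element's inverse is in S, and S is closed under ∘: it is a subgroup.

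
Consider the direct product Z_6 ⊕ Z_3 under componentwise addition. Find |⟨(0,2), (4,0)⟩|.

|⟨(0,2)⟩| = 3 and |⟨(4,0)⟩| = 3, so |H| is a multiple of lcm(3, 3) = 3 and divides |G| = 18.
Closing under the operation: H = {(0,0), (0,1), (0,2), (2,0), (2,1), (2,2), (4,0), (4,1), (4,2)}, so |H| = 9.

9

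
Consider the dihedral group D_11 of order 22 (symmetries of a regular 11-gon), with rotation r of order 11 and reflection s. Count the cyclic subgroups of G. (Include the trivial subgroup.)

13

Each element a generates a cyclic subgroup ⟨a⟩; distinct elements may generate the same one (a cyclic group of order d has φ(d) generators).
Cyclic subgroups by order — order 1: 1; order 2: 11; order 11: 1.
Total: 13.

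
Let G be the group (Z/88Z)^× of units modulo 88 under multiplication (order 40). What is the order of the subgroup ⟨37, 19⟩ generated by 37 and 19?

20

|⟨37⟩| = 10 and |⟨19⟩| = 10, so |H| is a multiple of lcm(10, 10) = 10 and divides |G| = 40.
Closing under the operation: H = {1, 5, 7, 9, 19, 25, 35, 37, 39, 43, 45, 49, 51, 53, 63, 69, 79, 81, 83, 87}, so |H| = 20.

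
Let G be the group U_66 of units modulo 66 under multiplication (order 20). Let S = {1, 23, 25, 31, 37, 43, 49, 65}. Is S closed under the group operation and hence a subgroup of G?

|S| = 8 does not divide |G| = 20, so by Lagrange S is not a subgroup.

No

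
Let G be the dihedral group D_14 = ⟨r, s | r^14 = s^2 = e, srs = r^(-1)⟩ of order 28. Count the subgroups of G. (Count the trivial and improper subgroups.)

|G| = 28, so by Lagrange every subgroup order divides 28. Divisors: 1, 2, 4, 7, 14, 28.
Subgroups by order — order 1: 1; order 2: 15; order 4: 7; order 7: 1; order 14: 3; order 28: 1.
Total: 1 + 15 + 7 + 1 + 3 + 1 = 28.

28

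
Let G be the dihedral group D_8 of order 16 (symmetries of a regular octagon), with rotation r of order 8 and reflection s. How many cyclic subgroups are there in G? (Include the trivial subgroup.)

Group the elements of G by the cyclic subgroup they generate; each cyclic subgroup of order d accounts for φ(d) elements.
Cyclic subgroups by order — order 1: 1; order 2: 9; order 4: 1; order 8: 1.
Total: 12.

12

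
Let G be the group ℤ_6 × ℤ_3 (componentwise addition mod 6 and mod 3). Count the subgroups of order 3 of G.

4

|G| = 18 and 3 | 18, so subgroups of order 3 are possible by Lagrange.
The subgroups of order 3 are: {(0,0), (0,1), (0,2)}; {(0,0), (2,0), (4,0)}; {(0,0), (2,1), (4,2)}; {(0,0), (2,2), (4,1)}.
So G has 4 subgroups of order 3.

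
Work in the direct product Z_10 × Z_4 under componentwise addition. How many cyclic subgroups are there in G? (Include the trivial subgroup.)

12

Group the elements of G by the cyclic subgroup they generate; each cyclic subgroup of order d accounts for φ(d) elements.
Cyclic subgroups by order — order 1: 1; order 2: 3; order 4: 2; order 5: 1; order 10: 3; order 20: 2.
Total: 12.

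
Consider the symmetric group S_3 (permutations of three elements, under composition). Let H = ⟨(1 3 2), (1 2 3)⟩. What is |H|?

3

|⟨(1 3 2)⟩| = 3 and |⟨(1 2 3)⟩| = 3, so |H| is a multiple of lcm(3, 3) = 3 and divides |G| = 6.
Closing under the operation: H = {e, (1 2 3), (1 3 2)}, so |H| = 3.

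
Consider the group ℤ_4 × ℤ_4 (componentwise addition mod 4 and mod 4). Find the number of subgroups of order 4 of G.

|G| = 16 and 4 | 16, so subgroups of order 4 are possible by Lagrange.
The subgroups of order 4 are: {(0,0), (0,1), (0,2), (0,3)}; {(0,0), (0,2), (2,0), (2,2)}; {(0,0), (0,2), (2,1), (2,3)}; {(0,0), (1,0), (2,0), (3,0)}; … (7 in all).
So G has 7 subgroups of order 4.

7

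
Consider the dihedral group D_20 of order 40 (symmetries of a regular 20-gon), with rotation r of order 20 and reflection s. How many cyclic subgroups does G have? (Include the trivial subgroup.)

26

A cyclic subgroup of order d is generated by each of its φ(d) elements of order d, so the cyclic subgroups of order d number (#elements of order d)/φ(d).
Cyclic subgroups by order — order 1: 1; order 2: 21; order 4: 1; order 5: 1; order 10: 1; order 20: 1.
Total: 26.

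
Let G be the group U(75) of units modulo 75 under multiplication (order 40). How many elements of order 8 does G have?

No element of G has order 8 (even though 8 | 40).

0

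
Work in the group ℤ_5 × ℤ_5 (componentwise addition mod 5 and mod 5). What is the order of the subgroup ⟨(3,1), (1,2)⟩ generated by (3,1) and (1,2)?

|⟨(3,1)⟩| = 5 and |⟨(1,2)⟩| = 5, so |H| is a multiple of lcm(5, 5) = 5 and divides |G| = 25.
Closing under the operation: H = {(0,0), (1,2), (2,4), (3,1), (4,3)}, so |H| = 5.

5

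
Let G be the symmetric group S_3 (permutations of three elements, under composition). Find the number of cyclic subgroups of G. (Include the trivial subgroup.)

Each element a generates a cyclic subgroup ⟨a⟩; distinct elements may generate the same one (a cyclic group of order d has φ(d) generators).
Cyclic subgroups by order — order 1: 1; order 2: 3; order 3: 1.
Total: 5.

5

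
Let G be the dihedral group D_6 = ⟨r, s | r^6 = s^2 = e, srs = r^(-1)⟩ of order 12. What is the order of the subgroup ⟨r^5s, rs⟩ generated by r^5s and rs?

6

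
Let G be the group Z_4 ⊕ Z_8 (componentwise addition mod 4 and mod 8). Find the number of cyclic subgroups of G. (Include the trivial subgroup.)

14

Group the elements of G by the cyclic subgroup they generate; each cyclic subgroup of order d accounts for φ(d) elements.
Cyclic subgroups by order — order 1: 1; order 2: 3; order 4: 6; order 8: 4.
Total: 14.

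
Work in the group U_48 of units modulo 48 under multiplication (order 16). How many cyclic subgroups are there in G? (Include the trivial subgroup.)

12

A cyclic subgroup of order d is generated by each of its φ(d) elements of order d, so the cyclic subgroups of order d number (#elements of order d)/φ(d).
Cyclic subgroups by order — order 1: 1; order 2: 7; order 4: 4.
Total: 12.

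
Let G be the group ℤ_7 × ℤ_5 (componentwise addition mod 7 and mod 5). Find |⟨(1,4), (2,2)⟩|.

35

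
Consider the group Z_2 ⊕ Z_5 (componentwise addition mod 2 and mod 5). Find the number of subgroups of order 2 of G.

1

|G| = 10 and 2 | 10, so subgroups of order 2 are possible by Lagrange.
The subgroups of order 2 are: {(0,0), (1,0)}.
So G has 1 subgroup of order 2.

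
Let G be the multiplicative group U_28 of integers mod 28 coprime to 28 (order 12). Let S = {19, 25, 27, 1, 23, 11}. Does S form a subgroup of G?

19 ∈ S but its inverse 3 ∉ S, so S is not a subgroup.

No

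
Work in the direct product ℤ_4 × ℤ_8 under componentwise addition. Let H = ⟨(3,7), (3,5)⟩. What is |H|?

|⟨(3,7)⟩| = 8 and |⟨(3,5)⟩| = 8, so |H| is a multiple of lcm(8, 8) = 8 and divides |G| = 32.
Closing under the operation: H = {(0,0), (0,2), (0,4), (0,6), (1,1), (1,3), (1,5), (1,7), (2,0), (2,2), (2,4), (2,6), (3,1), (3,3), (3,5), (3,7)}, so |H| = 16.

16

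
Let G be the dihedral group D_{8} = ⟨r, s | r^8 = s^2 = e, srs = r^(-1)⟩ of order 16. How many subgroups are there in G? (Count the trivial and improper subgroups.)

19

|G| = 16, so by Lagrange every subgroup order divides 16. Divisors: 1, 2, 4, 8, 16.
Subgroups by order — order 1: 1; order 2: 9; order 4: 5; order 8: 3; order 16: 1.
Total: 1 + 9 + 5 + 3 + 1 = 19.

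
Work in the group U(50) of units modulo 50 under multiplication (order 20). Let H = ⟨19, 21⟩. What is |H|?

|⟨19⟩| = 10 and |⟨21⟩| = 5, so |H| is a multiple of lcm(10, 5) = 10 and divides |G| = 20.
Closing under the operation: H = {1, 9, 11, 19, 21, 29, 31, 39, 41, 49}, so |H| = 10.

10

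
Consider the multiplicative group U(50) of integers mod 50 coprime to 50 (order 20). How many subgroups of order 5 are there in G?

1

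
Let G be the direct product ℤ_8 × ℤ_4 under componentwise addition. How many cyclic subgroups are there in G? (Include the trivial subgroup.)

14

Each element a generates a cyclic subgroup ⟨a⟩; distinct elements may generate the same one (a cyclic group of order d has φ(d) generators).
Cyclic subgroups by order — order 1: 1; order 2: 3; order 4: 6; order 8: 4.
Total: 14.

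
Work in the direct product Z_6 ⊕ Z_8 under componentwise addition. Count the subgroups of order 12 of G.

3

|G| = 48 and 12 | 48, so subgroups of order 12 are possible by Lagrange.
The subgroups of order 12 are: {(0,0), (0,2), (0,4), (0,6), (2,0), (2,2), (2,4), (2,6), (4,0), (4,2), (4,4), (4,6)}; {(0,0), (0,4), (1,0), (1,4), (2,0), (2,4), (3,0), (3,4), (4,0), (4,4), (5,0), (5,4)}; {(0,0), (0,4), (1,2), (1,6), (2,0), (2,4), (3,2), (3,6), (4,0), (4,4), (5,2), (5,6)}.
So G has 3 subgroups of order 12.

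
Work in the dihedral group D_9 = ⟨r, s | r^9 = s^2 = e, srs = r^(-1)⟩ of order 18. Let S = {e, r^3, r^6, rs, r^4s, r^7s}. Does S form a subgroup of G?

|S| = 6 divides |G| = 18, consistent with Lagrange.
S contains the identity, every element's inverse is in S, and S is closed under ·: it is a subgroup.

Yes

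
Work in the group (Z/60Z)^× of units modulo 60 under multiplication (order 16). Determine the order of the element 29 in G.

2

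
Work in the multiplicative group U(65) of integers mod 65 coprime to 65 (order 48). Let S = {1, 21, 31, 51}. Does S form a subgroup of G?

|S| = 4 divides |G| = 48, consistent with Lagrange.
S contains the identity, every element's inverse is in S, and S is closed under ·: it is a subgroup.
In fact S = ⟨21⟩.

Yes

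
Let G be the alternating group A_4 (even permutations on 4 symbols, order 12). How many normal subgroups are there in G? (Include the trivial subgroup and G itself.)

3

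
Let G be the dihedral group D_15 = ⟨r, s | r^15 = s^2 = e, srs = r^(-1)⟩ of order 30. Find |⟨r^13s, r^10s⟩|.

|⟨r^13s⟩| = 2 and |⟨r^10s⟩| = 2, so |H| is a multiple of lcm(2, 2) = 2 and divides |G| = 30.
Closing under the operation: H = {e, r^3, r^6, r^9, r^12, rs, r^4s, r^7s, r^10s, r^13s}, so |H| = 10.

10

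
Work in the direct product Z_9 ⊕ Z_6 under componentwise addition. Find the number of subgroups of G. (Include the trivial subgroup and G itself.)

|G| = 54, so by Lagrange every subgroup order divides 54. Divisors: 1, 2, 3, 6, 9, 18, 27, 54.
Subgroups by order — order 1: 1; order 2: 1; order 3: 4; order 6: 4; order 9: 4; order 18: 4; order 27: 1; order 54: 1.
Total: 1 + 1 + 4 + 4 + 4 + 4 + 1 + 1 = 20.

20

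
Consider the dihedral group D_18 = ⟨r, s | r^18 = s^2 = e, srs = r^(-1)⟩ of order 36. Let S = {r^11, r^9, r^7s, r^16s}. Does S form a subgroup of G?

No

The identity e ∉ S, so S is not a subgroup.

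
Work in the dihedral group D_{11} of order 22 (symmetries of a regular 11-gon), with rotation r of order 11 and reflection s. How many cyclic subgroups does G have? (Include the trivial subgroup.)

Each element a generates a cyclic subgroup ⟨a⟩; distinct elements may generate the same one (a cyclic group of order d has φ(d) generators).
Cyclic subgroups by order — order 1: 1; order 2: 11; order 11: 1.
Total: 13.

13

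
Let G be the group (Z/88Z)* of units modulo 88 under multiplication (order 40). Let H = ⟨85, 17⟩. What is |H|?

|⟨85⟩| = 10 and |⟨17⟩| = 10, so |H| is a multiple of lcm(10, 10) = 10 and divides |G| = 40.
Closing under the operation: H = {1, 5, 9, 13, 17, 21, 25, 29, 37, 41, 45, 49, 53, 57, 61, 65, 69, 73, 81, 85}, so |H| = 20.

20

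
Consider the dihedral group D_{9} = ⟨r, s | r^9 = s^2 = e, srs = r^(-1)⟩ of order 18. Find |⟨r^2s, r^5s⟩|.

6

|⟨r^2s⟩| = 2 and |⟨r^5s⟩| = 2, so |H| is a multiple of lcm(2, 2) = 2 and divides |G| = 18.
Closing under the operation: H = {e, r^3, r^6, r^2s, r^5s, r^8s}, so |H| = 6.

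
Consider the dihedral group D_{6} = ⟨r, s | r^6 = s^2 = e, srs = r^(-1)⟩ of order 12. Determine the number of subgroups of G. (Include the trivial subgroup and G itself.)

|G| = 12, so by Lagrange every subgroup order divides 12. Divisors: 1, 2, 3, 4, 6, 12.
Subgroups by order — order 1: 1; order 2: 7; order 3: 1; order 4: 3; order 6: 3; order 12: 1.
Total: 1 + 7 + 1 + 3 + 3 + 1 = 16.

16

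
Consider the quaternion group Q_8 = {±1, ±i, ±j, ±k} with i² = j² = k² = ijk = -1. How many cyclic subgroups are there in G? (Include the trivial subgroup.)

5

Group the elements of G by the cyclic subgroup they generate; each cyclic subgroup of order d accounts for φ(d) elements.
Cyclic subgroups by order — order 1: 1; order 2: 1; order 4: 3.
Total: 5.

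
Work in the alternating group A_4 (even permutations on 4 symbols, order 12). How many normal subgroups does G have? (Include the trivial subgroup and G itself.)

3

G has 10 subgroups. Checking conjugation-invariance by order — order 1: 1/1 normal; order 2: 0/3 normal; order 3: 0/4 normal; order 4: 1/1 normal; order 12: 1/1 normal.
Total normal subgroups: 3.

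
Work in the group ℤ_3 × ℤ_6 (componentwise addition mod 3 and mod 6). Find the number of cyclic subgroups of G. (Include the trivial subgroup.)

10

Group the elements of G by the cyclic subgroup they generate; each cyclic subgroup of order d accounts for φ(d) elements.
Cyclic subgroups by order — order 1: 1; order 2: 1; order 3: 4; order 6: 4.
Total: 10.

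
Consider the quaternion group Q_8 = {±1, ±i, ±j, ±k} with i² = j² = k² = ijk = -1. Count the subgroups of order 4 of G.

|G| = 8 and 4 | 8, so subgroups of order 4 are possible by Lagrange.
The subgroups of order 4 are: {1, -1, i, -i}; {1, -1, j, -j}; {1, -1, k, -k}.
So G has 3 subgroups of order 4.

3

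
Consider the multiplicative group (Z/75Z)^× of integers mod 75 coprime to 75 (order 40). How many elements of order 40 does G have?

No element of G has order 40 (even though 40 | 40).

0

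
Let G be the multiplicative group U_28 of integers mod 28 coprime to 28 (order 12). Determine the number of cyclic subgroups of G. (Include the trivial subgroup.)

8

Each element a generates a cyclic subgroup ⟨a⟩; distinct elements may generate the same one (a cyclic group of order d has φ(d) generators).
Cyclic subgroups by order — order 1: 1; order 2: 3; order 3: 1; order 6: 3.
Total: 8.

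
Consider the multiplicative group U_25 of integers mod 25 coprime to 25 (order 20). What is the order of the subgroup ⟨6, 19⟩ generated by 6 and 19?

10

|⟨6⟩| = 5 and |⟨19⟩| = 10, so |H| is a multiple of lcm(5, 10) = 10 and divides |G| = 20.
Closing under the operation: H = {1, 4, 6, 9, 11, 14, 16, 19, 21, 24}, so |H| = 10.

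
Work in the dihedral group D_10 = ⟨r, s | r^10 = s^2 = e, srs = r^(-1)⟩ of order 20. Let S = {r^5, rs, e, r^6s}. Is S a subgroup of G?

|S| = 4 divides |G| = 20, consistent with Lagrange.
S contains the identity, every element's inverse is in S, and S is closed under ·: it is a subgroup.

Yes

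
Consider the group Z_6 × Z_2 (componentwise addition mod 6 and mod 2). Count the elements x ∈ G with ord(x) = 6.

6

An element (a,b) has order lcm(ord(a), ord(b)); count pairs with lcm equal to 6.
Enumerating gives 6 such elements.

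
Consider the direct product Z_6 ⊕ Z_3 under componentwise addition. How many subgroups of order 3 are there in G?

4

|G| = 18 and 3 | 18, so subgroups of order 3 are possible by Lagrange.
The subgroups of order 3 are: {(0,0), (0,1), (0,2)}; {(0,0), (2,0), (4,0)}; {(0,0), (2,1), (4,2)}; {(0,0), (2,2), (4,1)}.
So G has 4 subgroups of order 3.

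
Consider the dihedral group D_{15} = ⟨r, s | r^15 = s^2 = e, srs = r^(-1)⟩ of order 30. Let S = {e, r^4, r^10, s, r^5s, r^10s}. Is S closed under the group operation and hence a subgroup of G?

No

r^10 ∈ S but its inverse r^5 ∉ S, so S is not a subgroup.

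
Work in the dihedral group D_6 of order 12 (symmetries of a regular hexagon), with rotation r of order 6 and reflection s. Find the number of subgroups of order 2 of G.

|G| = 12 and 2 | 12, so subgroups of order 2 are possible by Lagrange.
The subgroups of order 2 are: {e, r^2s}; {e, r^3}; {e, r^3s}; {e, r^4s}; … (7 in all).
So G has 7 subgroups of order 2.

7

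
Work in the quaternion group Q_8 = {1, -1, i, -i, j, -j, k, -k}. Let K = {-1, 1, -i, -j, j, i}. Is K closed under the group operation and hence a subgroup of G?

|K| = 6 does not divide |G| = 8, so by Lagrange K is not a subgroup.

No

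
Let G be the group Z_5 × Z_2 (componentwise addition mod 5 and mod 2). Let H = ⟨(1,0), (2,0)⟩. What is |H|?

|⟨(1,0)⟩| = 5 and |⟨(2,0)⟩| = 5, so |H| is a multiple of lcm(5, 5) = 5 and divides |G| = 10.
Closing under the operation: H = {(0,0), (1,0), (2,0), (3,0), (4,0)}, so |H| = 5.

5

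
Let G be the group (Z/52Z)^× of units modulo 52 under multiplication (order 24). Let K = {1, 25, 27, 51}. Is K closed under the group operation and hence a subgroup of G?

Yes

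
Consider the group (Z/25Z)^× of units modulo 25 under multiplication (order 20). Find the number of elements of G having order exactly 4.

The elements of order 4 are: 7, 18.
That's 2.

2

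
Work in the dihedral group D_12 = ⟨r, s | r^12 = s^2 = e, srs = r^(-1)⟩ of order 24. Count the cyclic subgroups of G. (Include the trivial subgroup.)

A cyclic subgroup of order d is generated by each of its φ(d) elements of order d, so the cyclic subgroups of order d number (#elements of order d)/φ(d).
Cyclic subgroups by order — order 1: 1; order 2: 13; order 3: 1; order 4: 1; order 6: 1; order 12: 1.
Total: 18.

18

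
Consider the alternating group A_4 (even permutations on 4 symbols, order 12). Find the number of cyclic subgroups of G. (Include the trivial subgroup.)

Each element a generates a cyclic subgroup ⟨a⟩; distinct elements may generate the same one (a cyclic group of order d has φ(d) generators).
Cyclic subgroups by order — order 1: 1; order 2: 3; order 3: 4.
Total: 8.

8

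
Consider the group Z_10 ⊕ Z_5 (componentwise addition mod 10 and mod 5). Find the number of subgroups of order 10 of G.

6

|G| = 50 and 10 | 50, so subgroups of order 10 are possible by Lagrange.
The subgroups of order 10 are: {(0,0), (0,1), (0,2), (0,3), (0,4), (5,0), (5,1), (5,2), (5,3), (5,4)}; {(0,0), (1,0), (2,0), (3,0), (4,0), (5,0), (6,0), (7,0), (8,0), (9,0)}; {(0,0), (1,1), (2,2), (3,3), (4,4), (5,0), (6,1), (7,2), (8,3), (9,4)}; {(0,0), (1,2), (2,4), (3,1), (4,3), (5,0), (6,2), (7,4), (8,1), (9,3)}; … (6 in all).
So G has 6 subgroups of order 10.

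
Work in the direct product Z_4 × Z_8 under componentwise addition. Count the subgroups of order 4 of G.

|G| = 32 and 4 | 32, so subgroups of order 4 are possible by Lagrange.
The subgroups of order 4 are: {(0,0), (0,2), (0,4), (0,6)}; {(0,0), (0,4), (2,0), (2,4)}; {(0,0), (0,4), (2,2), (2,6)}; {(0,0), (1,0), (2,0), (3,0)}; … (7 in all).
So G has 7 subgroups of order 4.

7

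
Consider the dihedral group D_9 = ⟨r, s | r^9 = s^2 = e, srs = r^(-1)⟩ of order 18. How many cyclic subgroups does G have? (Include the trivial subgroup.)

12

Group the elements of G by the cyclic subgroup they generate; each cyclic subgroup of order d accounts for φ(d) elements.
Cyclic subgroups by order — order 1: 1; order 2: 9; order 3: 1; order 9: 1.
Total: 12.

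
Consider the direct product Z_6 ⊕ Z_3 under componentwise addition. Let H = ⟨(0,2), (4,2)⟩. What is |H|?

9

|⟨(0,2)⟩| = 3 and |⟨(4,2)⟩| = 3, so |H| is a multiple of lcm(3, 3) = 3 and divides |G| = 18.
Closing under the operation: H = {(0,0), (0,1), (0,2), (2,0), (2,1), (2,2), (4,0), (4,1), (4,2)}, so |H| = 9.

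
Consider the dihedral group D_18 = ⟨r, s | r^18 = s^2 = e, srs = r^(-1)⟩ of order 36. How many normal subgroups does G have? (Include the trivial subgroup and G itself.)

9

G has 45 subgroups. Checking conjugation-invariance by order — order 1: 1/1 normal; order 2: 1/19 normal; order 3: 1/1 normal; order 4: 0/9 normal; order 6: 1/7 normal; order 9: 1/1 normal; order 12: 0/3 normal; order 18: 3/3 normal; order 36: 1/1 normal.
Total normal subgroups: 9.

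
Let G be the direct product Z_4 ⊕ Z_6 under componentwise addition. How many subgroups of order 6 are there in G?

3

|G| = 24 and 6 | 24, so subgroups of order 6 are possible by Lagrange.
The subgroups of order 6 are: {(0,0), (0,1), (0,2), (0,3), (0,4), (0,5)}; {(0,0), (0,2), (0,4), (2,0), (2,2), (2,4)}; {(0,0), (0,2), (0,4), (2,1), (2,3), (2,5)}.
So G has 3 subgroups of order 6.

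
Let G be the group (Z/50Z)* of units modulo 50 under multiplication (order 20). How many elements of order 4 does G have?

2

The elements of order 4 are: 7, 43.
That's 2.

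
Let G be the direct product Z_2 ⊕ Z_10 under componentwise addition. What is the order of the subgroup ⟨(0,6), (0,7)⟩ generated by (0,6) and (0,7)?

|⟨(0,6)⟩| = 5 and |⟨(0,7)⟩| = 10, so |H| is a multiple of lcm(5, 10) = 10 and divides |G| = 20.
Closing under the operation: H = {(0,0), (0,1), (0,2), (0,3), (0,4), (0,5), (0,6), (0,7), (0,8), (0,9)}, so |H| = 10.

10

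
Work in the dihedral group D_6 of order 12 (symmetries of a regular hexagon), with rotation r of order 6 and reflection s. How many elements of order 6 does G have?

2

The elements of order 6 are: r, r^5.
That's 2.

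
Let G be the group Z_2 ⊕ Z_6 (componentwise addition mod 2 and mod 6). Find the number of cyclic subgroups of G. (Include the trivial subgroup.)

8

A cyclic subgroup of order d is generated by each of its φ(d) elements of order d, so the cyclic subgroups of order d number (#elements of order d)/φ(d).
Cyclic subgroups by order — order 1: 1; order 2: 3; order 3: 1; order 6: 3.
Total: 8.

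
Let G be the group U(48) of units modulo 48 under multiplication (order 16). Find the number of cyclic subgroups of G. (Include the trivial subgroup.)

A cyclic subgroup of order d is generated by each of its φ(d) elements of order d, so the cyclic subgroups of order d number (#elements of order d)/φ(d).
Cyclic subgroups by order — order 1: 1; order 2: 7; order 4: 4.
Total: 12.

12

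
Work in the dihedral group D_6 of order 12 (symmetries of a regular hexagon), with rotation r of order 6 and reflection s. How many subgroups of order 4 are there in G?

3

|G| = 12 and 4 | 12, so subgroups of order 4 are possible by Lagrange.
The subgroups of order 4 are: {e, r^3, r^2s, r^5s}; {e, r^3, s, r^3s}; {e, r^3, rs, r^4s}.
So G has 3 subgroups of order 4.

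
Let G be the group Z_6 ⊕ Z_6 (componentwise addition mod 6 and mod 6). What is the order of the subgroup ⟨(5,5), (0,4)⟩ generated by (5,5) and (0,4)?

18

|⟨(5,5)⟩| = 6 and |⟨(0,4)⟩| = 3, so |H| is a multiple of lcm(6, 3) = 6 and divides |G| = 36.
Closing under the operation: H = {(0,0), (0,2), (0,4), (1,1), (1,3), (1,5), (2,0), (2,2), (2,4), (3,1), (3,3), (3,5), (4,0), (4,2), (4,4), (5,1), (5,3), (5,5)}, so |H| = 18.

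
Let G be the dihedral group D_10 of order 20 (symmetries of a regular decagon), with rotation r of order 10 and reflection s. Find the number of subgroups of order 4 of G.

5

|G| = 20 and 4 | 20, so subgroups of order 4 are possible by Lagrange.
The subgroups of order 4 are: {e, r^5, r^2s, r^7s}; {e, r^5, r^3s, r^8s}; {e, r^5, r^4s, r^9s}; {e, r^5, s, r^5s}; … (5 in all).
So G has 5 subgroups of order 4.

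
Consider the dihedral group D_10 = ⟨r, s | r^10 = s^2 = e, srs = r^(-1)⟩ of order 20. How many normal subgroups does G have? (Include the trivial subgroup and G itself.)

G has 22 subgroups. Checking conjugation-invariance by order — order 1: 1/1 normal; order 2: 1/11 normal; order 4: 0/5 normal; order 5: 1/1 normal; order 10: 3/3 normal; order 20: 1/1 normal.
Total normal subgroups: 7.

7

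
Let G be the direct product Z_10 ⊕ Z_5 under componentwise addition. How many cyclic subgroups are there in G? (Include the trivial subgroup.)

14

Group the elements of G by the cyclic subgroup they generate; each cyclic subgroup of order d accounts for φ(d) elements.
Cyclic subgroups by order — order 1: 1; order 2: 1; order 5: 6; order 10: 6.
Total: 14.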